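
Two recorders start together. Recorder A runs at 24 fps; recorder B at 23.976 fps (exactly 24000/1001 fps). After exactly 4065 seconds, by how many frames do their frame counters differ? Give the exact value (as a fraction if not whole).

97560/1001 frames

A emits 24 × 4065 = 97560 frames; B emits 24000/1001 × 4065 = 97560000/1001.
Difference = 97560/1001 frames (≈ 97.4625); B is behind A.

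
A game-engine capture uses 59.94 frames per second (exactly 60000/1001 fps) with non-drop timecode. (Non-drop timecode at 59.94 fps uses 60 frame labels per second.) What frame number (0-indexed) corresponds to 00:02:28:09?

frame 8889

Total seconds to the label: (0 × 3600 + 2 × 60 + 28) = 148.
Frame index = 148 × 60 + 9 = 8889.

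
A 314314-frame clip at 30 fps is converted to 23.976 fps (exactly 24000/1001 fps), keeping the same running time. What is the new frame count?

251200 frames

Target frames = source frames × (target rate / source rate) = 314314 × (24000/1001)/(30) = 314314 × 800/1001 = 251200.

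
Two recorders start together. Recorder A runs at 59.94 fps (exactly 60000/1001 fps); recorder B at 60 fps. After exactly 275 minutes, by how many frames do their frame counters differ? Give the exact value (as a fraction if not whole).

90000/91 frames

275 min = 16500 s.
A emits 60000/1001 × 16500 = 90000000/91 frames; B emits 60 × 16500 = 990000.
Difference = 90000/91 frames (≈ 989.0110); B is ahead of A.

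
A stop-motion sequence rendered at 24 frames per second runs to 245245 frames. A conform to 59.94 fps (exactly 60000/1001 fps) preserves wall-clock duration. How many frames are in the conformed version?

612500 frames

Target frames = source frames × (target rate / source rate) = 245245 × (60000/1001)/(24) = 245245 × 2500/1001 = 612500.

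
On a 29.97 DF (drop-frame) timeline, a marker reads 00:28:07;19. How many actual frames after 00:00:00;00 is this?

50577

As if non-drop at 30 labels/s: (0 × 3600 + 28 × 60 + 7) × 30 + 19 = 50629.
Minute boundaries passed: 28; those not divisible by 10: 28 − 2 = 26; dropped labels = 2 × 26 = 52.
Actual frame index = 50629 − 52 = 50577.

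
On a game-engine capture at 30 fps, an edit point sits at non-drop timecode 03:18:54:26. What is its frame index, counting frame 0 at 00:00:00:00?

frame 358046

Total seconds to the label: (3 × 3600 + 18 × 60 + 54) = 11934.
Frame index = 11934 × 30 + 26 = 358046.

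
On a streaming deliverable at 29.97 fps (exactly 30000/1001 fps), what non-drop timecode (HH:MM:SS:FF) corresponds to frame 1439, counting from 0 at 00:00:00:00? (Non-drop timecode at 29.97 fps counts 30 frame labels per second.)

1439 ÷ 30 = 47 full seconds, remainder 29 frames.
47 s = 0 h 0 min 47 s.
Timecode: 00:00:47:29.

00:00:47:29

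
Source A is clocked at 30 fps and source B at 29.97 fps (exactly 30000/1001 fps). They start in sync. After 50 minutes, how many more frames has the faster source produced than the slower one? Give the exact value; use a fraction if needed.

50 min = 3000 s.
A emits 30 × 3000 = 90000 frames; B emits 30000/1001 × 3000 = 90000000/1001.
Difference = 90000/1001 frames (≈ 89.9101); B is behind A.

90000/1001 frames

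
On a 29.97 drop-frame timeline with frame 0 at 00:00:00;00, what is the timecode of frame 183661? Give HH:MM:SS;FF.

Each 10-minute DF block holds 10 × 60 × 30 − 9 × 2 = 17982 frames. 183661 ÷ 17982 → 10 full blocks, remainder 3841.
Within the partial block the first minute is 1800 frames and each further minute 1798, so 2 further minute boundaries passed. Total skipped labels = 18 × 10 + 2 × 2 = 184.
Non-drop label index = 183661 + 184 = 183845; at 30 labels/s that is 01:42:08:05, i.e. DF 01:42:08;05.

01:42:08;05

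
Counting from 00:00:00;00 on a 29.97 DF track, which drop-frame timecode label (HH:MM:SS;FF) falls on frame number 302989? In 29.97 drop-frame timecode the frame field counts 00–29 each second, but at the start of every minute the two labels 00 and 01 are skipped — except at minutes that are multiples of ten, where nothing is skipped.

Ten DF minutes hold 17982 frames, so frame 302989 lies in block 16 (frames 287712–305693) with 15277 frames into that block.
The block's first minute is 1800 frames and the rest 1798 each; 15277 frames reaches minute 8, so 16 × 18 + 8 × 2 = 304 labels have been skipped so far.
Adding those back, label number 302989 + 304 = 303293 at 30 labels/s is 10109 s + 23 f = 2 h 48 min 29 s frame 23, i.e. 02:48:29;23.

02:48:29;23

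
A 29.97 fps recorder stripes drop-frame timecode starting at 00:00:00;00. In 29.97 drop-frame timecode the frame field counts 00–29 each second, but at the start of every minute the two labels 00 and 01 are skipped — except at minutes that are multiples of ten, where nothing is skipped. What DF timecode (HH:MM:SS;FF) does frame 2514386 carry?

Each 10-minute DF block holds 10 × 60 × 30 − 9 × 2 = 17982 frames. 2514386 ÷ 17982 → 139 full blocks, remainder 14888.
Within the partial block the first minute is 1800 frames and each further minute 1798, so 8 further minute boundaries passed. Total skipped labels = 18 × 139 + 2 × 8 = 2518.
Non-drop label index = 2514386 + 2518 = 2516904; at 30 labels/s that is 23:18:16:24, i.e. DF 23:18:16;24.

23:18:16;24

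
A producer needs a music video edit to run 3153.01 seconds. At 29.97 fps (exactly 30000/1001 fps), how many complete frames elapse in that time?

94495 frames

Frames = 3153.01 × 30000/1001 = 13512900/143 ≈ 94495.8042.
Complete frames: 94495.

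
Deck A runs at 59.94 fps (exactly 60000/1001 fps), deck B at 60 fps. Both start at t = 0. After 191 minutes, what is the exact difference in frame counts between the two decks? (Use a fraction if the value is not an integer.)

191 min = 11460 s.
A emits 60000/1001 × 11460 = 687600000/1001 frames; B emits 60 × 11460 = 687600.
Difference = 687600/1001 frames (≈ 686.9131); B is ahead of A.

687600/1001 frames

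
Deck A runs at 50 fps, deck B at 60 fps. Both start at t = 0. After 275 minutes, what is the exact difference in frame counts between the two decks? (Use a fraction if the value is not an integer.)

275 min = 16500 s.
A emits 50 × 16500 = 825000 frames; B emits 60 × 16500 = 990000.
Difference = 165000 frames; B is ahead of A.

165000 frames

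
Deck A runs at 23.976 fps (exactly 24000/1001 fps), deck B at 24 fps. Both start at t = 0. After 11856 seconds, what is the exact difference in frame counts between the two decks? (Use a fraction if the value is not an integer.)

21888/77 frames

A emits 24000/1001 × 11856 = 21888000/77 frames; B emits 24 × 11856 = 284544.
Difference = 21888/77 frames (≈ 284.2597); B is ahead of A.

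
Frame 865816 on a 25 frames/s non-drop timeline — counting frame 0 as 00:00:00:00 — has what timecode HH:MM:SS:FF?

865816 ÷ 25 = 34632 full seconds, remainder 16 frames.
34632 s = 9 h 37 min 12 s.
Timecode: 09:37:12:16.

09:37:12:16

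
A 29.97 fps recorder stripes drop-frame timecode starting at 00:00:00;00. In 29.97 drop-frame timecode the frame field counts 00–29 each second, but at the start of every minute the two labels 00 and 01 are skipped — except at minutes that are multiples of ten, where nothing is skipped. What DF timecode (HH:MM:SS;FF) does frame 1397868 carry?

Ten DF minutes hold 17982 frames, so frame 1397868 lies in block 77 (frames 1384614–1402595) with 13254 frames into that block.
The block's first minute is 1800 frames and the rest 1798 each; 13254 frames reaches minute 7, so 77 × 18 + 7 × 2 = 1400 labels have been skipped so far.
Adding those back, label number 1397868 + 1400 = 1399268 at 30 labels/s is 46642 s + 8 f = 12 h 57 min 22 s frame 8, i.e. 12:57:22;08.

12:57:22;08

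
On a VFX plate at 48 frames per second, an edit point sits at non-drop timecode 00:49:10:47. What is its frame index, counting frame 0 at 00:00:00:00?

frame 141647

Total seconds to the label: (0 × 3600 + 49 × 60 + 10) = 2950.
Frame index = 2950 × 48 + 47 = 141647.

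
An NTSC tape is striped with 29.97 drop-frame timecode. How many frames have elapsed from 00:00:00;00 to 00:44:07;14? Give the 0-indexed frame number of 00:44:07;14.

79344

As if non-drop at 30 labels/s: (0 × 3600 + 44 × 60 + 7) × 30 + 14 = 79424.
Minute boundaries passed: 44; those not divisible by 10: 44 − 4 = 40; dropped labels = 2 × 40 = 80.
Actual frame index = 79424 − 80 = 79344.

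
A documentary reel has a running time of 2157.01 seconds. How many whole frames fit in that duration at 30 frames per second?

Frames = 2157.01 × 30 = 647103/10 ≈ 64710.3000.
Complete frames: 64710.

64710 frames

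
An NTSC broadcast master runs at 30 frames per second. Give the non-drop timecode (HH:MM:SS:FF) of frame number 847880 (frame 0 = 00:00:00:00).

07:51:02:20

847880 ÷ 30 = 28262 full seconds, remainder 20 frames.
28262 s = 7 h 51 min 2 s.
Timecode: 07:51:02:20.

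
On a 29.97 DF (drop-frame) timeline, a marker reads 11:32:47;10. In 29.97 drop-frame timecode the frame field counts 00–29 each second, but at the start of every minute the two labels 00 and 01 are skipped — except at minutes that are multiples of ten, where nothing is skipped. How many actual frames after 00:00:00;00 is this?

Complete 10-minute blocks: 69, each 17982 frames → 1240758.
Remaining 2 whole minutes in the current block: 1800 + 1 × 1798 = 3598 frames.
Within the current minute: 47 × 30 + 10 − 2 = 1418 (labels ;00/;01 skipped at this minute). Total = 1240758 + 3598 + 1418 = 1245774.

1245774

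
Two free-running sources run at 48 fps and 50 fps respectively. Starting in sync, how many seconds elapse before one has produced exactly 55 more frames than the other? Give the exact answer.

The gap grows by |50 − 48| = 2 frames per second.
Time for a 55-frame gap: 55 ÷ (2) = 27.5 s.

27.5 seconds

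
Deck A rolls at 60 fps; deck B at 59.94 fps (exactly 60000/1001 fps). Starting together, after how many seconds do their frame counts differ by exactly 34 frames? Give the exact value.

The gap grows by |60000/1001 − 60| = 60/1001 frames per second.
Time for a 34-frame gap: 34 ÷ (60/1001) = 17017/30 s.

17017/30 seconds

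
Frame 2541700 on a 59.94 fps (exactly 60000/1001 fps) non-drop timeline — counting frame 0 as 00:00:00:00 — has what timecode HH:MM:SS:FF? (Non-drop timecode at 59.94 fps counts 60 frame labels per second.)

2541700 ÷ 60 = 42361 full seconds, remainder 40 frames.
42361 s = 11 h 46 min 1 s.
Timecode: 11:46:01:40.

11:46:01:40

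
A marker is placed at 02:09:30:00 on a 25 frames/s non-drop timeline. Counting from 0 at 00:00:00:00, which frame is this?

194250

Total seconds to the label: (2 × 3600 + 9 × 60 + 30) = 7770.
Frame index = 7770 × 25 + 0 = 194250.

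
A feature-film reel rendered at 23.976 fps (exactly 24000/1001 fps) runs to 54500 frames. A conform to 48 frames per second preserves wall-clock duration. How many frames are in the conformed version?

109109 frames

Target frames = source frames × (target rate / source rate) = 54500 × (48)/(24000/1001) = 54500 × 1001/500 = 109109.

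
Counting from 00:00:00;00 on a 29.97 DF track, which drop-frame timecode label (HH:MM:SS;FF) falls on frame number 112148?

Ten DF minutes hold 17982 frames, so frame 112148 lies in block 6 (frames 107892–125873) with 4256 frames into that block.
The block's first minute is 1800 frames and the rest 1798 each; 4256 frames reaches minute 2, so 6 × 18 + 2 × 2 = 112 labels have been skipped so far.
Adding those back, label number 112148 + 112 = 112260 at 30 labels/s is 3742 s + 0 f = 1 h 2 min 22 s frame 0, i.e. 01:02:22;00.

01:02:22;00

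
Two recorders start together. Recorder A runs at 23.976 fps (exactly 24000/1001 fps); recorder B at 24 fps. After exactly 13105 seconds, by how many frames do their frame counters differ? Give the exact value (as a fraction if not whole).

314520/1001 frames

A emits 24000/1001 × 13105 = 314520000/1001 frames; B emits 24 × 13105 = 314520.
Difference = 314520/1001 frames (≈ 314.2058); B is ahead of A.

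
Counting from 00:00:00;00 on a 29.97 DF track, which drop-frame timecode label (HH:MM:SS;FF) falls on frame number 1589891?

Ten DF minutes hold 17982 frames, so frame 1589891 lies in block 88 (frames 1582416–1600397) with 7475 frames into that block.
The block's first minute is 1800 frames and the rest 1798 each; 7475 frames reaches minute 4, so 88 × 18 + 4 × 2 = 1592 labels have been skipped so far.
Adding those back, label number 1589891 + 1592 = 1591483 at 30 labels/s is 53049 s + 13 f = 14 h 44 min 9 s frame 13, i.e. 14:44:09;13.

14:44:09;13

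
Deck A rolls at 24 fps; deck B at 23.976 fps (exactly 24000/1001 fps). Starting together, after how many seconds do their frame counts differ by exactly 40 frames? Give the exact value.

The gap grows by |24000/1001 − 24| = 24/1001 frames per second.
Time for a 40-frame gap: 40 ÷ (24/1001) = 5005/3 s.

5005/3 seconds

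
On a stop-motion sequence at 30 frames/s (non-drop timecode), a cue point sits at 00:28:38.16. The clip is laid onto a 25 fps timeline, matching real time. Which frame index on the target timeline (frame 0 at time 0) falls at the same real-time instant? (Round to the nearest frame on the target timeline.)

Source frame index: (0×3600 + 28×60 + 38) × 30 + 16 = 51556.
Real time: 51556 / (30) = 25778/15 s.
Target frame: (25778/15) × (25) = 128890/3 ≈ 42963.333 → 42963.

frame 42963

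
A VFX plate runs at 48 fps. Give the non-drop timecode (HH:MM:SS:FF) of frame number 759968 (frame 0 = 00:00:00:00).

759968 ÷ 48 = 15832 full seconds, remainder 32 frames.
15832 s = 4 h 23 min 52 s.
Timecode: 04:23:52:32.

04:23:52:32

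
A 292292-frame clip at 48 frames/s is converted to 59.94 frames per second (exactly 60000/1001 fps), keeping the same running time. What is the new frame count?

365000 frames

Target frames = source frames × (target rate / source rate) = 292292 × (60000/1001)/(48) = 292292 × 1250/1001 = 365000.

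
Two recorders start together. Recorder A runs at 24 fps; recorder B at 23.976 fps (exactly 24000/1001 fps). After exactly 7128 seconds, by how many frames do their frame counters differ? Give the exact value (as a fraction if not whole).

15552/91 frames

A emits 24 × 7128 = 171072 frames; B emits 24000/1001 × 7128 = 15552000/91.
Difference = 15552/91 frames (≈ 170.9011); B is behind A.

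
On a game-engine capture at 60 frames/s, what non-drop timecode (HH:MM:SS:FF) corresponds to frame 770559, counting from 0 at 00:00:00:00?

03:34:02:39

770559 ÷ 60 = 12842 full seconds, remainder 39 frames.
12842 s = 3 h 34 min 2 s.
Timecode: 03:34:02:39.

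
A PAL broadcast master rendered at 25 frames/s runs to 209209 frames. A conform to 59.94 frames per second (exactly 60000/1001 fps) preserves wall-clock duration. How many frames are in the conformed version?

501600 frames

Target frames = source frames × (target rate / source rate) = 209209 × (60000/1001)/(25) = 209209 × 2400/1001 = 501600.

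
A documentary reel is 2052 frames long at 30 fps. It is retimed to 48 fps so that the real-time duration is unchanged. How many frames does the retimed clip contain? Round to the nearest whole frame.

3283 frames

Frames at target rate = 2052 × (48) / (30) = 16416/5 ≈ 3283.200.
Nearest whole frame: 3283.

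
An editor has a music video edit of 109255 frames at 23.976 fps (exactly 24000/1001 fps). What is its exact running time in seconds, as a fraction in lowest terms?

21872851/4800 seconds

Running time = 109255 ÷ (24000/1001) = 109255 × 1001/24000 = 21872851/4800 s.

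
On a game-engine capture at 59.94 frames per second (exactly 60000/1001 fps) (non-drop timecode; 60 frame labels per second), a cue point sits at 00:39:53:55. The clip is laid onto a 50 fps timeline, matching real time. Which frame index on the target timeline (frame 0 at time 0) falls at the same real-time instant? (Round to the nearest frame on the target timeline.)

Source frame index: (0×3600 + 39×60 + 53) × 60 + 55 = 143635.
Real time: 143635 / (60000/1001) = 28755727/12000 s.
Target frame: (28755727/12000) × (50) = 28755727/240 ≈ 119815.529 → 119816.

frame 119816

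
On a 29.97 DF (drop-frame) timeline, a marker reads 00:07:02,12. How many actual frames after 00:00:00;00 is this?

12658

As if non-drop at 30 labels/s: (0 × 3600 + 7 × 60 + 2) × 30 + 12 = 12672.
Minute boundaries passed: 7; those not divisible by 10: 7 − 0 = 7; dropped labels = 2 × 7 = 14.
Actual frame index = 12672 − 14 = 12658.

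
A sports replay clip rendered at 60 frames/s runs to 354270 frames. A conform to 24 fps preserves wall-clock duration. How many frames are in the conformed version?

141708 frames

Target frames = source frames × (target rate / source rate) = 354270 × (24)/(60) = 354270 × 2/5 = 141708.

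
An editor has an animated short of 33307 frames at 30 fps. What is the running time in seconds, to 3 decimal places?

1110.233 seconds

Running time = 33307 × 1/30 = 33307/30 s ≈ 1110.233 s.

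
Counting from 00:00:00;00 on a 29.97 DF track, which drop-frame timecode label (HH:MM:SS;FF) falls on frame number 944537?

Each 10-minute DF block holds 10 × 60 × 30 − 9 × 2 = 17982 frames. 944537 ÷ 17982 → 52 full blocks, remainder 9473.
Within the partial block the first minute is 1800 frames and each further minute 1798, so 5 further minute boundaries passed. Total skipped labels = 18 × 52 + 2 × 5 = 946.
Non-drop label index = 944537 + 946 = 945483; at 30 labels/s that is 08:45:16:03, i.e. DF 08:45:16;03.

08:45:16;03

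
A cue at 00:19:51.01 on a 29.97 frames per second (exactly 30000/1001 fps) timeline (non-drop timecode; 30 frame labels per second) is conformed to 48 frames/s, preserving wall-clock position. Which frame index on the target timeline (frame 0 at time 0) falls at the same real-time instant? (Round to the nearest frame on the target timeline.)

frame 57227

Source frame index: (0×3600 + 19×60 + 51) × 30 + 1 = 35731.
Real time: 35731 / (30000/1001) = 35766731/30000 s.
Target frame: (35766731/30000) × (48) = 35766731/625 ≈ 57226.770 → 57227.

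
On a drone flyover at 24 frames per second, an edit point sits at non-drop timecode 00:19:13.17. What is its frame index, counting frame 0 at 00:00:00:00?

Total seconds to the label: (0 × 3600 + 19 × 60 + 13) = 1153.
Frame index = 1153 × 24 + 17 = 27689.

frame 27689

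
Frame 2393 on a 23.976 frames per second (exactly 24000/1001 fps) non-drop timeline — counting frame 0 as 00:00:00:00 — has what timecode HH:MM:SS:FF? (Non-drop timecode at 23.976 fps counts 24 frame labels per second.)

2393 ÷ 24 = 99 full seconds, remainder 17 frames.
99 s = 0 h 1 min 39 s.
Timecode: 00:01:39:17.

00:01:39:17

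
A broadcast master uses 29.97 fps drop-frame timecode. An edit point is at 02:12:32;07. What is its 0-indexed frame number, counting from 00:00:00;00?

238329

Complete 10-minute blocks: 13, each 17982 frames → 233766.
Remaining 2 whole minutes in the current block: 1800 + 1 × 1798 = 3598 frames.
Within the current minute: 32 × 30 + 7 − 2 = 965 (labels ;00/;01 skipped at this minute). Total = 233766 + 3598 + 965 = 238329.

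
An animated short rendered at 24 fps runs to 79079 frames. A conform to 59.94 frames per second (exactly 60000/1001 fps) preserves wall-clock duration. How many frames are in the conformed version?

Target frames = source frames × (target rate / source rate) = 79079 × (60000/1001)/(24) = 79079 × 2500/1001 = 197500.

197500 frames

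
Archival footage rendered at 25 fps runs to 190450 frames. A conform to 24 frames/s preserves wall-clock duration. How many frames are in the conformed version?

182832 frames

Target frames = source frames × (target rate / source rate) = 190450 × (24)/(25) = 190450 × 24/25 = 182832.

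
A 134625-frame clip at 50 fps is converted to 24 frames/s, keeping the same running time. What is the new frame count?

64620 frames

Target frames = source frames × (target rate / source rate) = 134625 × (24)/(50) = 134625 × 12/25 = 64620.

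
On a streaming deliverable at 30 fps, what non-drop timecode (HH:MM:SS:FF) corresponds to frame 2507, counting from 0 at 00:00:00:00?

2507 ÷ 30 = 83 full seconds, remainder 17 frames.
83 s = 0 h 1 min 23 s.
Timecode: 00:01:23:17.

00:01:23:17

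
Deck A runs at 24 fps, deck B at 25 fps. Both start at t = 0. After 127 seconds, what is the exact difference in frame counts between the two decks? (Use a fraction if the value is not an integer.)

127 frames

A emits 24 × 127 = 3048 frames; B emits 25 × 127 = 3175.
Difference = 127 frames; B is ahead of A.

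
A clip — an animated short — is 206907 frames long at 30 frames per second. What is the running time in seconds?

Running time = 206907 / (30) = 6896.9 s.

6896.9 seconds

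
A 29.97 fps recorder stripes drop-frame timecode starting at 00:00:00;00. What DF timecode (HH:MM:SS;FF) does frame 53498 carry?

00:29:45;02

Ten DF minutes hold 17982 frames, so frame 53498 lies in block 2 (frames 35964–53945) with 17534 frames into that block.
The block's first minute is 1800 frames and the rest 1798 each; 17534 frames reaches minute 9, so 2 × 18 + 9 × 2 = 54 labels have been skipped so far.
Adding those back, label number 53498 + 54 = 53552 at 30 labels/s is 1785 s + 2 f = 0 h 29 min 45 s frame 2, i.e. 00:29:45;02.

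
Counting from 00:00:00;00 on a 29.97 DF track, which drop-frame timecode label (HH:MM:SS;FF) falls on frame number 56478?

00:31:24;14

Ten DF minutes hold 17982 frames, so frame 56478 lies in block 3 (frames 53946–71927) with 2532 frames into that block.
The block's first minute is 1800 frames and the rest 1798 each; 2532 frames reaches minute 1, so 3 × 18 + 1 × 2 = 56 labels have been skipped so far.
Adding those back, label number 56478 + 56 = 56534 at 30 labels/s is 1884 s + 14 f = 0 h 31 min 24 s frame 14, i.e. 00:31:24;14.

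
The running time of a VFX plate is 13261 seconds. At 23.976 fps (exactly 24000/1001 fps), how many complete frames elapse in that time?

Frames = 13261 × 24000/1001 = 318264000/1001 ≈ 317946.0539.
Complete frames: 317946.

317946 frames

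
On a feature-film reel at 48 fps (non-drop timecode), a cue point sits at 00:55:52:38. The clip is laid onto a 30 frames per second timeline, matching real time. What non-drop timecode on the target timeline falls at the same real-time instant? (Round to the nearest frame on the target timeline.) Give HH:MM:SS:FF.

Source frame index: (0×3600 + 55×60 + 52) × 48 + 38 = 160934.
Real time: 160934 / (48) = 80467/24 s.
Target frame: (80467/24) × (30) = 402335/4 ≈ 100583.750 → 100584.
At 30 labels/s: frame 100584 → 00:55:52:24.

00:55:52:24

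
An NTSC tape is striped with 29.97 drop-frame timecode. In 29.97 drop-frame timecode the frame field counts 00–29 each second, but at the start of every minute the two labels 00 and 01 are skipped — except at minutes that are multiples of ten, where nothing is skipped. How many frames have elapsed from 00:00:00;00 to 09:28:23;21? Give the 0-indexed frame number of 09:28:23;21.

1022087

Complete 10-minute blocks: 56, each 17982 frames → 1006992.
Remaining 8 whole minutes in the current block: 1800 + 7 × 1798 = 14386 frames.
Within the current minute: 23 × 30 + 21 − 2 = 709 (labels ;00/;01 skipped at this minute). Total = 1006992 + 14386 + 709 = 1022087.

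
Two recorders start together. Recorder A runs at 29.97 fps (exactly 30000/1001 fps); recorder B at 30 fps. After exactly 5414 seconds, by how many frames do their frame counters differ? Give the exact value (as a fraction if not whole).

162420/1001 frames

A emits 30000/1001 × 5414 = 162420000/1001 frames; B emits 30 × 5414 = 162420.
Difference = 162420/1001 frames (≈ 162.2577); B is ahead of A.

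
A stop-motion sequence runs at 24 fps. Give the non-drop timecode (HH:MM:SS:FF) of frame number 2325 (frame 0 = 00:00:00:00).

2325 ÷ 24 = 96 full seconds, remainder 21 frames.
96 s = 0 h 1 min 36 s.
Timecode: 00:01:36:21.

00:01:36:21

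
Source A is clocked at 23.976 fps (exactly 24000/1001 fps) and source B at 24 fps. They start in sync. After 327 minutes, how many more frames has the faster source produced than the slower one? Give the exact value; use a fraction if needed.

470880/1001 frames

327 min = 19620 s.
A emits 24000/1001 × 19620 = 470880000/1001 frames; B emits 24 × 19620 = 470880.
Difference = 470880/1001 frames (≈ 470.4096); B is ahead of A.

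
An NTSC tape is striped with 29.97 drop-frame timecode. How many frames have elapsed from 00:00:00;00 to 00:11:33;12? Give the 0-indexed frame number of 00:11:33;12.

20782

As if non-drop at 30 labels/s: (0 × 3600 + 11 × 60 + 33) × 30 + 12 = 20802.
Minute boundaries passed: 11; those not divisible by 10: 11 − 1 = 10; dropped labels = 2 × 10 = 20.
Actual frame index = 20802 − 20 = 20782.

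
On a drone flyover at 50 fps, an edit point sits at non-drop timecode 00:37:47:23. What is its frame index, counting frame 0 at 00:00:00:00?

frame 113373

Total seconds to the label: (0 × 3600 + 37 × 60 + 47) = 2267.
Frame index = 2267 × 50 + 23 = 113373.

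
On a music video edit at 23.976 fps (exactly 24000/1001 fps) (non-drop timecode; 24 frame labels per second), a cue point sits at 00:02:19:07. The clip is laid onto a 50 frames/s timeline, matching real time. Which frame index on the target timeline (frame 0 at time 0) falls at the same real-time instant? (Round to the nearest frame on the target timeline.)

Source frame index: (0×3600 + 2×60 + 19) × 24 + 7 = 3343.
Real time: 3343 / (24000/1001) = 3346343/24000 s.
Target frame: (3346343/24000) × (50) = 3346343/480 ≈ 6971.548 → 6972.

frame 6972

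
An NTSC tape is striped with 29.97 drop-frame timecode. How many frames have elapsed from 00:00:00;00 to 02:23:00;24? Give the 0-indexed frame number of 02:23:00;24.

257166

As if non-drop at 30 labels/s: (2 × 3600 + 23 × 60 + 0) × 30 + 24 = 257424.
Minute boundaries passed: 143; those not divisible by 10: 143 − 14 = 129; dropped labels = 2 × 129 = 258.
Actual frame index = 257424 − 258 = 257166.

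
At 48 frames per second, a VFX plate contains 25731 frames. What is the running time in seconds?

536.0625 seconds

Running time = 25731 / (48) = 536.0625 s.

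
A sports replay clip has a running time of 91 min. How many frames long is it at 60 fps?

327600 frames

91 min = 5460 s.
Frames = 5460 × 60 = 327600.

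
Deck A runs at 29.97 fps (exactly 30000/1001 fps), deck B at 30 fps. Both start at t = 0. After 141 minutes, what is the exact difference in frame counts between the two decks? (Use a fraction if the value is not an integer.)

253800/1001 frames

141 min = 8460 s.
A emits 30000/1001 × 8460 = 253800000/1001 frames; B emits 30 × 8460 = 253800.
Difference = 253800/1001 frames (≈ 253.5465); B is ahead of A.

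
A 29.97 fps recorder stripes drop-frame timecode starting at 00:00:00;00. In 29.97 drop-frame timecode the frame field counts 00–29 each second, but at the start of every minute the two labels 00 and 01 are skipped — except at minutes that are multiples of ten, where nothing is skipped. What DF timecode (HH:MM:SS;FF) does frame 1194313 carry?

Ten DF minutes hold 17982 frames, so frame 1194313 lies in block 66 (frames 1186812–1204793) with 7501 frames into that block.
The block's first minute is 1800 frames and the rest 1798 each; 7501 frames reaches minute 4, so 66 × 18 + 4 × 2 = 1196 labels have been skipped so far.
Adding those back, label number 1194313 + 1196 = 1195509 at 30 labels/s is 39850 s + 9 f = 11 h 4 min 10 s frame 9, i.e. 11:04:10;09.

11:04:10;09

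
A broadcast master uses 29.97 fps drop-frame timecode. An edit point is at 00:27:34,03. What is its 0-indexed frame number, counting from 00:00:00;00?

49573

Complete 10-minute blocks: 2, each 17982 frames → 35964.
Remaining 7 whole minutes in the current block: 1800 + 6 × 1798 = 12588 frames.
Within the current minute: 34 × 30 + 3 − 2 = 1021 (labels ;00/;01 skipped at this minute). Total = 35964 + 12588 + 1021 = 49573.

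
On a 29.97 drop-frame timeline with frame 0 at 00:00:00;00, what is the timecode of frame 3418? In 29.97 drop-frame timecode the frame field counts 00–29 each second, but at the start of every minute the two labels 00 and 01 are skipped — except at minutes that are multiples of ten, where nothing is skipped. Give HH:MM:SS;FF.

00:01:54;00

Ten DF minutes hold 17982 frames, so frame 3418 lies in block 0 (frames 0–17981) with 3418 frames into that block.
The block's first minute is 1800 frames and the rest 1798 each; 3418 frames reaches minute 1, so 0 × 18 + 1 × 2 = 2 labels have been skipped so far.
Adding those back, label number 3418 + 2 = 3420 at 30 labels/s is 114 s + 0 f = 0 h 1 min 54 s frame 0, i.e. 00:01:54;00.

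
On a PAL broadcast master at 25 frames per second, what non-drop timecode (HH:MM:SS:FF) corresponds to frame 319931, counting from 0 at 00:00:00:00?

03:33:17:06

319931 ÷ 25 = 12797 full seconds, remainder 6 frames.
12797 s = 3 h 33 min 17 s.
Timecode: 03:33:17:06.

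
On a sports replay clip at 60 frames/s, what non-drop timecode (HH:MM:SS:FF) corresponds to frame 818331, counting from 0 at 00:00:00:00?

03:47:18:51

818331 ÷ 60 = 13638 full seconds, remainder 51 frames.
13638 s = 3 h 47 min 18 s.
Timecode: 03:47:18:51.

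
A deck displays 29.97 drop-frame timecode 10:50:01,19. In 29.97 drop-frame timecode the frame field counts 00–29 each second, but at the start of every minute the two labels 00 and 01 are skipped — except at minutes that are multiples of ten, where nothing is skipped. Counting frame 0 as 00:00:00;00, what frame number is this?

Complete 10-minute blocks: 65, each 17982 frames → 1168830.
Remaining 0 whole minutes in the current block: 0 frames.
Within the current minute: 1 × 30 + 19 = 49. Total = 1168830 + 0 + 49 = 1168879.

1168879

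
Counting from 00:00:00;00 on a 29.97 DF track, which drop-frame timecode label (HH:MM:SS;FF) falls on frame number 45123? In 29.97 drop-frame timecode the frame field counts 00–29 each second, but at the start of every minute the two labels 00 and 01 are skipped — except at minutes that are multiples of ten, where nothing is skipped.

Ten DF minutes hold 17982 frames, so frame 45123 lies in block 2 (frames 35964–53945) with 9159 frames into that block.
The block's first minute is 1800 frames and the rest 1798 each; 9159 frames reaches minute 5, so 2 × 18 + 5 × 2 = 46 labels have been skipped so far.
Adding those back, label number 45123 + 46 = 45169 at 30 labels/s is 1505 s + 19 f = 0 h 25 min 5 s frame 19, i.e. 00:25:05;19.

00:25:05;19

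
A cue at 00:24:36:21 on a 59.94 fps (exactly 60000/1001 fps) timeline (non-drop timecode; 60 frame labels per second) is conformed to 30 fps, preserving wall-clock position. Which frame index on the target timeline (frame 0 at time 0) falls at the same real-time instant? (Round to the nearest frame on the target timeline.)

frame 44335

Source frame index: (0×3600 + 24×60 + 36) × 60 + 21 = 88581.
Real time: 88581 / (60000/1001) = 29556527/20000 s.
Target frame: (29556527/20000) × (30) = 88669581/2000 ≈ 44334.791 → 44335.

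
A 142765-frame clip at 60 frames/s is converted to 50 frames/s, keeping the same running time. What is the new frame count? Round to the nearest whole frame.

118971 frames

Frames at target rate = 142765 × (50) / (60) = 713825/6 ≈ 118970.833.
Nearest whole frame: 118971.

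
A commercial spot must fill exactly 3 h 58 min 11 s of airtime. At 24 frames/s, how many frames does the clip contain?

342984 frames

3 h 58 min 11 s = 14291 s.
Frames = 14291 × 24 = 342984.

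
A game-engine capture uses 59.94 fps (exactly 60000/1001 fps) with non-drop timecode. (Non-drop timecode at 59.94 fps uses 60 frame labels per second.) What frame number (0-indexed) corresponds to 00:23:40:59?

85259

Total seconds to the label: (0 × 3600 + 23 × 60 + 40) = 1420.
Frame index = 1420 × 60 + 59 = 85259.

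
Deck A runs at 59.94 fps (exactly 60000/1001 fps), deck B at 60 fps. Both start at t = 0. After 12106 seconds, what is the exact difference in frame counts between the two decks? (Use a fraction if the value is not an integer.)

726360/1001 frames

A emits 60000/1001 × 12106 = 726360000/1001 frames; B emits 60 × 12106 = 726360.
Difference = 726360/1001 frames (≈ 725.6344); B is ahead of A.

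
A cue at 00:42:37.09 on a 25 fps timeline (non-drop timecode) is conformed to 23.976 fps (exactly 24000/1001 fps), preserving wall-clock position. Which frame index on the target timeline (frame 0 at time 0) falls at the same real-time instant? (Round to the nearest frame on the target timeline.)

Source frame index: (0×3600 + 42×60 + 37) × 25 + 9 = 63934.
Real time: 63934 / (25) = 63934/25 s.
Target frame: (63934/25) × (24000/1001) = 4721280/77 ≈ 61315.325 → 61315.

frame 61315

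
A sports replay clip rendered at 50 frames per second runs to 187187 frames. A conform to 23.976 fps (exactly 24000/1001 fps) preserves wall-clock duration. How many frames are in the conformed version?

89760 frames

Target frames = source frames × (target rate / source rate) = 187187 × (24000/1001)/(50) = 187187 × 480/1001 = 89760.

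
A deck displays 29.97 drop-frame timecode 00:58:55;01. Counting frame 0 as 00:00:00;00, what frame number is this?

105945

Complete 10-minute blocks: 5, each 17982 frames → 89910.
Remaining 8 whole minutes in the current block: 1800 + 7 × 1798 = 14386 frames.
Within the current minute: 55 × 30 + 1 − 2 = 1649 (labels ;00/;01 skipped at this minute). Total = 89910 + 14386 + 1649 = 105945.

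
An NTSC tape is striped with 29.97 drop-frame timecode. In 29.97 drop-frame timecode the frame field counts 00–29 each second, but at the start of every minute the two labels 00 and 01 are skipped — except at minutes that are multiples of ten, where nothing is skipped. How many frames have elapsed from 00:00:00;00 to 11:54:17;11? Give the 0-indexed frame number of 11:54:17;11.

1284435

As if non-drop at 30 labels/s: (11 × 3600 + 54 × 60 + 17) × 30 + 11 = 1285721.
Minute boundaries passed: 714; those not divisible by 10: 714 − 71 = 643; dropped labels = 2 × 643 = 1286.
Actual frame index = 1285721 − 1286 = 1284435.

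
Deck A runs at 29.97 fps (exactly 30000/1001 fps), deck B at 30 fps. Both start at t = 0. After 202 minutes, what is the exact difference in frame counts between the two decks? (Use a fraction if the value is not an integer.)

202 min = 12120 s.
A emits 30000/1001 × 12120 = 363600000/1001 frames; B emits 30 × 12120 = 363600.
Difference = 363600/1001 frames (≈ 363.2368); B is ahead of A.

363600/1001 frames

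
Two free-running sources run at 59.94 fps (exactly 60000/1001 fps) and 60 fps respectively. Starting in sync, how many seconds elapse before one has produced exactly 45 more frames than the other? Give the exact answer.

750.75 seconds

The gap grows by |60 − 60000/1001| = 60/1001 frames per second.
Time for a 45-frame gap: 45 ÷ (60/1001) = 750.75 s.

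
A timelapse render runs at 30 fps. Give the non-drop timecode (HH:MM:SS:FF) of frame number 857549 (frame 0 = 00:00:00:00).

857549 ÷ 30 = 28584 full seconds, remainder 29 frames.
28584 s = 7 h 56 min 24 s.
Timecode: 07:56:24:29.

07:56:24:29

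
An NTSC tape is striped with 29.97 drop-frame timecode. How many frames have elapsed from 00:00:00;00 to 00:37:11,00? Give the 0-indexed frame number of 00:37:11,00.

66862

Complete 10-minute blocks: 3, each 17982 frames → 53946.
Remaining 7 whole minutes in the current block: 1800 + 6 × 1798 = 12588 frames.
Within the current minute: 11 × 30 + 0 − 2 = 328 (labels ;00/;01 skipped at this minute). Total = 53946 + 12588 + 328 = 66862.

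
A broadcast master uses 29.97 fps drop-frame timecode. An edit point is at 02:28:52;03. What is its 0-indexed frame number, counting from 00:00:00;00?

Complete 10-minute blocks: 14, each 17982 frames → 251748.
Remaining 8 whole minutes in the current block: 1800 + 7 × 1798 = 14386 frames.
Within the current minute: 52 × 30 + 3 − 2 = 1561 (labels ;00/;01 skipped at this minute). Total = 251748 + 14386 + 1561 = 267695.

267695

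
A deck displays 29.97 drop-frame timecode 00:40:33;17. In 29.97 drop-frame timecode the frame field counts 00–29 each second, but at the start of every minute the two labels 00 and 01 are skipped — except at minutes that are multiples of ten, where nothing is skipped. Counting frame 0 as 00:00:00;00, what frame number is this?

72935

As if non-drop at 30 labels/s: (0 × 3600 + 40 × 60 + 33) × 30 + 17 = 73007.
Minute boundaries passed: 40; those not divisible by 10: 40 − 4 = 36; dropped labels = 2 × 36 = 72.
Actual frame index = 73007 − 72 = 72935.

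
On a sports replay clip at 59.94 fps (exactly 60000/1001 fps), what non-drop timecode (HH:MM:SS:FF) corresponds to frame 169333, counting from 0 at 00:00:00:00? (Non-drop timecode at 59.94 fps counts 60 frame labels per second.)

169333 ÷ 60 = 2822 full seconds, remainder 13 frames.
2822 s = 0 h 47 min 2 s.
Timecode: 00:47:02:13.

00:47:02:13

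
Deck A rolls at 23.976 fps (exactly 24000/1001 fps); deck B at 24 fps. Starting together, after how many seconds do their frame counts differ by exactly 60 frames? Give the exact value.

2502.5 seconds

The gap grows by |24 − 24000/1001| = 24/1001 frames per second.
Time for a 60-frame gap: 60 ÷ (24/1001) = 2502.5 s.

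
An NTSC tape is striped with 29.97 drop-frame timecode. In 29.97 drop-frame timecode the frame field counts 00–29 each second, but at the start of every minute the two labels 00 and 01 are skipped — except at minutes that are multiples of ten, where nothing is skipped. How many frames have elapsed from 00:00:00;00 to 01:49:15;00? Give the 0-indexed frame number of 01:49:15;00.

As if non-drop at 30 labels/s: (1 × 3600 + 49 × 60 + 15) × 30 + 0 = 196650.
Minute boundaries passed: 109; those not divisible by 10: 109 − 10 = 99; dropped labels = 2 × 99 = 198.
Actual frame index = 196650 − 198 = 196452.

196452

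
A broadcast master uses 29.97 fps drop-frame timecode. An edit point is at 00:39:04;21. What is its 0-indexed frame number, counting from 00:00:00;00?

70269

As if non-drop at 30 labels/s: (0 × 3600 + 39 × 60 + 4) × 30 + 21 = 70341.
Minute boundaries passed: 39; those not divisible by 10: 39 − 3 = 36; dropped labels = 2 × 36 = 72.
Actual frame index = 70341 − 72 = 70269.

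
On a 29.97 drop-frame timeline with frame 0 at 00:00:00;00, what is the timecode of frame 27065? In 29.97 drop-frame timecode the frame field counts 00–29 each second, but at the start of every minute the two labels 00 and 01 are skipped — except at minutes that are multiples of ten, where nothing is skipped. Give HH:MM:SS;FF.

Each 10-minute DF block holds 10 × 60 × 30 − 9 × 2 = 17982 frames. 27065 ÷ 17982 → 1 full block, remainder 9083.
Within the partial block the first minute is 1800 frames and each further minute 1798, so 5 further minute boundaries passed. Total skipped labels = 18 × 1 + 2 × 5 = 28.
Non-drop label index = 27065 + 28 = 27093; at 30 labels/s that is 00:15:03:03, i.e. DF 00:15:03;03.

00:15:03;03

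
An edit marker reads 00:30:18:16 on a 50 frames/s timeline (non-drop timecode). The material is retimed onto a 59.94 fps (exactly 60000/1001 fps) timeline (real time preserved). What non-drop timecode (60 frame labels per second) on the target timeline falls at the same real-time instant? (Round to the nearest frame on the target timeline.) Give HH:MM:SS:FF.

00:30:16:30

Source frame index: (0×3600 + 30×60 + 18) × 50 + 16 = 90916.
Real time: 90916 / (50) = 45458/25 s.
Target frame: (45458/25) × (60000/1001) = 15585600/143 ≈ 108990.210 → 108990.
At 60 labels/s: frame 108990 → 00:30:16:30.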